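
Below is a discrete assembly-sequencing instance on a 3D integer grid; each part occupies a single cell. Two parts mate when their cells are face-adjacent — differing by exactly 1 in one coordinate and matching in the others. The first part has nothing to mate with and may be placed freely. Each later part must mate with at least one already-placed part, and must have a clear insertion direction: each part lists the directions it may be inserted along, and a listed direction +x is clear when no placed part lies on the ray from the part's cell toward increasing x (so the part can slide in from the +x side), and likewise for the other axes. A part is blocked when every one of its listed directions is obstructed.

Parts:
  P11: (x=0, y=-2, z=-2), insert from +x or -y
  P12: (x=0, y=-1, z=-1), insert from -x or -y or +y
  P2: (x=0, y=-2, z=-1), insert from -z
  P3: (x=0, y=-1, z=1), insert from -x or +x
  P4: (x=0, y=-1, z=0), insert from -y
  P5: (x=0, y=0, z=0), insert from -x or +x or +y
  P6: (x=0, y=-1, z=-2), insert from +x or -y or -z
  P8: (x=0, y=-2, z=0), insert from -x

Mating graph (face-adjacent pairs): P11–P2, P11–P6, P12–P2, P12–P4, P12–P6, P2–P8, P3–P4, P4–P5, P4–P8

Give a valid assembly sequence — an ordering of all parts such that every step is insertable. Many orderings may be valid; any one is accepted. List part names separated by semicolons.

P3; P4; P8; P5; P2; P11; P12; P6

1. P3@(0, -1, 1) [-x clear] — {P3}
2. P4@(0, -1, 0) [-y clear] — {P3, P4}
3. P8@(0, -2, 0) [-x clear] — {P3, P4, P8}
4. P5@(0, 0, 0) [-x clear] — {P3, P4, P5, P8}
5. P2@(0, -2, -1) [-z clear] — {P2, P3, P4, P5, P8}
6. P11@(0, -2, -2) [+x clear] — {P11, P2, P3, P4, P5, P8}
7. P12@(0, -1, -1) [-x clear] — {P11, P12, P2, P3, P4, P5, P8}
8. P6@(0, -1, -2) [+x clear] — {P11, P12, P2, P3, P4, P5, P6, P8}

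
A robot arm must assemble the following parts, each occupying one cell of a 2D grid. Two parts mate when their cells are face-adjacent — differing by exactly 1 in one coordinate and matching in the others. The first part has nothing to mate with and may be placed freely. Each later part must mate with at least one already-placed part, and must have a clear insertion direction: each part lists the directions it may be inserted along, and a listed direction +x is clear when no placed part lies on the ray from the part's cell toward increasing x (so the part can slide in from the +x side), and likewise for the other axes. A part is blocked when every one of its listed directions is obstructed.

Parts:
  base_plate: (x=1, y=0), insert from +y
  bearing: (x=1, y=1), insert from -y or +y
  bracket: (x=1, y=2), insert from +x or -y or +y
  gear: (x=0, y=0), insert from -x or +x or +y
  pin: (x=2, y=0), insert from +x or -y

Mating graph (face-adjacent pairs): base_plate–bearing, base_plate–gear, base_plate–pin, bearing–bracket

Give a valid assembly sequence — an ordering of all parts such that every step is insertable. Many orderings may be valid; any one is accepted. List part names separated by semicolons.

pin; base_plate; bearing; bracket; gear

1. pin@(2, 0) [+x clear] — {pin}
2. base_plate@(1, 0) [+y clear] — {base_plate, pin}
3. bearing@(1, 1) [+y clear] — {base_plate, bearing, pin}
4. bracket@(1, 2) [+x clear] — {base_plate, bearing, bracket, pin}
5. gear@(0, 0) [-x clear] — {base_plate, bearing, bracket, gear, pin}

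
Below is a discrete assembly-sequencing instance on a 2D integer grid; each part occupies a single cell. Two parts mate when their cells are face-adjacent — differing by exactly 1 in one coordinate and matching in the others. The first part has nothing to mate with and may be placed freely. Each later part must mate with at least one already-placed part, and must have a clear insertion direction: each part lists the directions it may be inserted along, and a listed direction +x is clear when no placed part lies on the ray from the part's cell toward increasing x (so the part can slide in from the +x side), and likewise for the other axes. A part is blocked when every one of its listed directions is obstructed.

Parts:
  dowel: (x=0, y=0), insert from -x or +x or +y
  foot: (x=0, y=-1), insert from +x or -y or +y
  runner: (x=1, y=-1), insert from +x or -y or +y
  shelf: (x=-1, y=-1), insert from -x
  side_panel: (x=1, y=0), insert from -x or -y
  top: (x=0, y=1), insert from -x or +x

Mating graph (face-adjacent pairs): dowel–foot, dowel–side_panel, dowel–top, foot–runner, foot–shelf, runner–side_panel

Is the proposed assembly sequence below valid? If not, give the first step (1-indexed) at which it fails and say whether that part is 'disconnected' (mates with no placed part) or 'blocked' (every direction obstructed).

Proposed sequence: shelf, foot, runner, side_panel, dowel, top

Valid

1. shelf@(-1, -1) [-x clear] — {shelf}
2. foot@(0, -1) [+x clear] — {foot, shelf}
3. runner@(1, -1) [+x clear] — {foot, runner, shelf}
4. side_panel@(1, 0) [-x clear] — {foot, runner, shelf, side_panel}
5. dowel@(0, 0) [-x clear] — {dowel, foot, runner, shelf, side_panel}
6. top@(0, 1) [-x clear] — {dowel, foot, runner, shelf, side_panel, top}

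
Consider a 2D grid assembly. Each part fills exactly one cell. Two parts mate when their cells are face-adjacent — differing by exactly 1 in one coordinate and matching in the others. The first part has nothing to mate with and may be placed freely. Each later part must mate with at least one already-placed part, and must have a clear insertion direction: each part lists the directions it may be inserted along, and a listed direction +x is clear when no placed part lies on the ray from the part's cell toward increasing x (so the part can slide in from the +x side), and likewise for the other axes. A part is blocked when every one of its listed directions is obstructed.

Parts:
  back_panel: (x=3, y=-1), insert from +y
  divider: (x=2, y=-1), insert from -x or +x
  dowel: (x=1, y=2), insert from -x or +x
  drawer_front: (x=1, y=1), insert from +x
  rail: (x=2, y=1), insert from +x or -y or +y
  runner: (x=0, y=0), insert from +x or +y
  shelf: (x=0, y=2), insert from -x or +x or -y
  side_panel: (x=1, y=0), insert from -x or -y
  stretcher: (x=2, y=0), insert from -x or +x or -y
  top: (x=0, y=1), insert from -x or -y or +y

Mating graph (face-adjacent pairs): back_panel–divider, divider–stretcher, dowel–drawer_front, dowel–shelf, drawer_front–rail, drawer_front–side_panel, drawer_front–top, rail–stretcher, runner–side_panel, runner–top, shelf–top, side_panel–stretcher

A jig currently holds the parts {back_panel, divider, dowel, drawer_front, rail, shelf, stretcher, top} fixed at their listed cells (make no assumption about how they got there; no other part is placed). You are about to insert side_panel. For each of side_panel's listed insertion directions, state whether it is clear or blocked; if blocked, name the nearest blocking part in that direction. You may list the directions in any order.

-x: ray from side_panel(1, 0) has no placed part ⇒ clear
-y: ray from side_panel(1, 0) has no placed part ⇒ clear

-x: clear; -y: clear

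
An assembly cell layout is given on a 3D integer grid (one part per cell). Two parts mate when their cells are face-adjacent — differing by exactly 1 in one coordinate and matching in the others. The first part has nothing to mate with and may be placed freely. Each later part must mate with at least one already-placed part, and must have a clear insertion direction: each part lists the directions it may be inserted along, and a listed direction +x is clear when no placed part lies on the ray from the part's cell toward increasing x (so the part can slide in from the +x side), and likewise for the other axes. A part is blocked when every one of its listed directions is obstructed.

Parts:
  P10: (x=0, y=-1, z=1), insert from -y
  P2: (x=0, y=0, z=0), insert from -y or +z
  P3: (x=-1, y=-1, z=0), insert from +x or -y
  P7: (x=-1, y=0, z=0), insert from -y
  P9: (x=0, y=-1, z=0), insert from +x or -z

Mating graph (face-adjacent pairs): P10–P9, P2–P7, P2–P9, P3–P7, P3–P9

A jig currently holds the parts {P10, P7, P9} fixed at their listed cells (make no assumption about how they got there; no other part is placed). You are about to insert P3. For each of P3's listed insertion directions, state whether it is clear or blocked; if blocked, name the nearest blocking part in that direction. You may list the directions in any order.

+x: nearest on ray is P9@(0, -1, 0) ⇒ blocked
-y: ray from P3(-1, -1, 0) has no placed part ⇒ clear

+x: blocked by P9; -y: clear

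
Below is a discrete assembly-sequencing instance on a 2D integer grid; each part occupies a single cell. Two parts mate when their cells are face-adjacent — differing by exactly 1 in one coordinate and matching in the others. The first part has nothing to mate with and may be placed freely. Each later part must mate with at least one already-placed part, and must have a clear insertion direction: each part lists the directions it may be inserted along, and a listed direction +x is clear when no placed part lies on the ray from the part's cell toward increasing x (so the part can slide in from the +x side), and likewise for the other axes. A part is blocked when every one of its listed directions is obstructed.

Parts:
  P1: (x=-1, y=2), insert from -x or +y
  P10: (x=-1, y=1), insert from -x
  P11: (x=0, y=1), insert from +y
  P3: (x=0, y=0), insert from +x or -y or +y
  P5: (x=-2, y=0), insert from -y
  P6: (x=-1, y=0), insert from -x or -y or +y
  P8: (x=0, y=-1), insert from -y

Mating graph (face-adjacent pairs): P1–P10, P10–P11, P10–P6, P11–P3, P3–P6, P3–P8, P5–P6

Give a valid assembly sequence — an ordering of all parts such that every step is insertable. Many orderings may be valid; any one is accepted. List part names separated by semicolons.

P10; P1; P11; P3; P8; P6; P5

1. P10@(-1, 1) [-x clear] — {P10}
2. P1@(-1, 2) [-x clear] — {P1, P10}
3. P11@(0, 1) [+y clear] — {P1, P10, P11}
4. P3@(0, 0) [+x clear] — {P1, P10, P11, P3}
5. P8@(0, -1) [-y clear] — {P1, P10, P11, P3, P8}
6. P6@(-1, 0) [-x clear] — {P1, P10, P11, P3, P6, P8}
7. P5@(-2, 0) [-y clear] — {P1, P10, P11, P3, P5, P6, P8}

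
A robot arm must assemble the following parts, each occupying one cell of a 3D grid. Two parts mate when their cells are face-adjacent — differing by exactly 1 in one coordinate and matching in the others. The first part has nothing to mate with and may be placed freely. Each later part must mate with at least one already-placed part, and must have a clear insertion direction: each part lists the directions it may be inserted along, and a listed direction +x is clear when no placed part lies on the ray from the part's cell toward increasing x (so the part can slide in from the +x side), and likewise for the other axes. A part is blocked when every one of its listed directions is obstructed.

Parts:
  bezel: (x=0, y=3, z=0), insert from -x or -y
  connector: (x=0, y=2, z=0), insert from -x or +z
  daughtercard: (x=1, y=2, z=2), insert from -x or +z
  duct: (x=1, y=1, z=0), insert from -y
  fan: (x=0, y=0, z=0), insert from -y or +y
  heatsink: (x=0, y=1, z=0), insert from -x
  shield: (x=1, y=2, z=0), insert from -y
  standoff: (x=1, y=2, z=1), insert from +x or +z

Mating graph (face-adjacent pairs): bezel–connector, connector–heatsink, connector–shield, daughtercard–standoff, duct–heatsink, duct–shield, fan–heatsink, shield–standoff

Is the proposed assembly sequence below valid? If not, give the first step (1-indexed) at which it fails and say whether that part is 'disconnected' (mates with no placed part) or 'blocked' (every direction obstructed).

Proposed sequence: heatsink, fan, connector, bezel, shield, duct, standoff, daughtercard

Valid

1. heatsink@(0, 1, 0) [-x clear] — {heatsink}
2. fan@(0, 0, 0) [-y clear] — {fan, heatsink}
3. connector@(0, 2, 0) [-x clear] — {connector, fan, heatsink}
4. bezel@(0, 3, 0) [-x clear] — {bezel, connector, fan, heatsink}
5. shield@(1, 2, 0) [-y clear] — {bezel, connector, fan, heatsink, shield}
6. duct@(1, 1, 0) [-y clear] — {bezel, connector, duct, fan, heatsink, shield}
7. standoff@(1, 2, 1) [+x clear] — {bezel, connector, duct, fan, heatsink, shield, standoff}
8. daughtercard@(1, 2, 2) [-x clear] — {bezel, connector, daughtercard, duct, fan, heatsink, shield, standoff}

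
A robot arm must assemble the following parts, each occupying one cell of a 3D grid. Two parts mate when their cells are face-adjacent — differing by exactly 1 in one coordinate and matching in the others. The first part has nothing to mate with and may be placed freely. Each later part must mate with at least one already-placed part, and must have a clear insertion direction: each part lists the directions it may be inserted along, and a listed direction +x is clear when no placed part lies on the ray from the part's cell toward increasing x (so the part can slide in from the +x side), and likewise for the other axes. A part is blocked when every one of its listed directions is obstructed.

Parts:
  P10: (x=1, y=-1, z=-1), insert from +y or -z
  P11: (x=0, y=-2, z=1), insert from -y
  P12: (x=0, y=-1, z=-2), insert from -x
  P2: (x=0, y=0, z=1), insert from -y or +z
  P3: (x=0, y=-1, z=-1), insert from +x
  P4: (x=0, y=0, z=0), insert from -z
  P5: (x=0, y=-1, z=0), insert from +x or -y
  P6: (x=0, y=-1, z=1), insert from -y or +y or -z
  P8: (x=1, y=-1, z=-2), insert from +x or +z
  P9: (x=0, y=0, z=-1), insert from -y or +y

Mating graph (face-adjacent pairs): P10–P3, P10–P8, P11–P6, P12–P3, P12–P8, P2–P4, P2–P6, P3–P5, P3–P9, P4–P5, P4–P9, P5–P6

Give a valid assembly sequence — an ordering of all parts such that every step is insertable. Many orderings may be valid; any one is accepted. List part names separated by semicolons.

P8; P12; P3; P5; P6; P11; P2; P4; P9; P10

1. P8@(1, -1, -2) [+x clear] — {P8}
2. P12@(0, -1, -2) [-x clear] — {P12, P8}
3. P3@(0, -1, -1) [+x clear] — {P12, P3, P8}
4. P5@(0, -1, 0) [+x clear] — {P12, P3, P5, P8}
5. P6@(0, -1, 1) [-y clear] — {P12, P3, P5, P6, P8}
6. P11@(0, -2, 1) [-y clear] — {P11, P12, P3, P5, P6, P8}
7. P2@(0, 0, 1) [+z clear] — {P11, P12, P2, P3, P5, P6, P8}
8. P4@(0, 0, 0) [-z clear] — {P11, P12, P2, P3, P4, P5, P6, P8}
9. P9@(0, 0, -1) [+y clear] — {P11, P12, P2, P3, P4, P5, P6, P8, P9}
10. P10@(1, -1, -1) [+y clear] — {P10, P11, P12, P2, P3, P4, P5, P6, P8, P9}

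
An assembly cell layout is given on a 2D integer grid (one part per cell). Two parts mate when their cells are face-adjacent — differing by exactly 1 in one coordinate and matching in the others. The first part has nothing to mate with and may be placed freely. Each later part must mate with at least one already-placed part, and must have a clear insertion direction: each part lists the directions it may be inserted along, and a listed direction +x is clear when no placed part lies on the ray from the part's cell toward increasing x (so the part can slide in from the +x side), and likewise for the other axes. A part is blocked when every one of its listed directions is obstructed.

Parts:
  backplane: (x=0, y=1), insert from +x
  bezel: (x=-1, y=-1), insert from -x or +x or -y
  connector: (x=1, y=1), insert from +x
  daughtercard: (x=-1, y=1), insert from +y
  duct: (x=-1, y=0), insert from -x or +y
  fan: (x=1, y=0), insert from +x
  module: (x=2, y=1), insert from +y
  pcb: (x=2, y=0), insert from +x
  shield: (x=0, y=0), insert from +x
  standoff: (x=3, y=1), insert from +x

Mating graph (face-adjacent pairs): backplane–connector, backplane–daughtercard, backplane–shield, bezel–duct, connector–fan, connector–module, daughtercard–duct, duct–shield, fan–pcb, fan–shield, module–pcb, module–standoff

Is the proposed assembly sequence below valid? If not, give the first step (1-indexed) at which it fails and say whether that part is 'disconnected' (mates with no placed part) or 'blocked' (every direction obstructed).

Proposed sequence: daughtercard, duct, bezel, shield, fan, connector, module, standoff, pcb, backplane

1. daughtercard@(-1, 1) [+y clear] — {daughtercard}
2. duct@(-1, 0) [-x clear] — {daughtercard, duct}
3. bezel@(-1, -1) [-x clear] — {bezel, daughtercard, duct}
4. shield@(0, 0) [+x clear] — {bezel, daughtercard, duct, shield}
5. fan@(1, 0) [+x clear] — {bezel, daughtercard, duct, fan, shield}
6. connector@(1, 1) [+x clear] — {bezel, connector, daughtercard, duct, fan, shield}
7. module@(2, 1) [+y clear] — {bezel, connector, daughtercard, duct, fan, module, shield}
8. standoff@(3, 1) [+x clear] — {bezel, connector, daughtercard, duct, fan, module, shield, standoff}
9. pcb@(2, 0) [+x clear] — {bezel, connector, daughtercard, duct, fan, module, pcb, shield, standoff}
10. backplane@(0, 1) — +x all obstructed ⇒ blocked

Invalid at step 10 (blocked)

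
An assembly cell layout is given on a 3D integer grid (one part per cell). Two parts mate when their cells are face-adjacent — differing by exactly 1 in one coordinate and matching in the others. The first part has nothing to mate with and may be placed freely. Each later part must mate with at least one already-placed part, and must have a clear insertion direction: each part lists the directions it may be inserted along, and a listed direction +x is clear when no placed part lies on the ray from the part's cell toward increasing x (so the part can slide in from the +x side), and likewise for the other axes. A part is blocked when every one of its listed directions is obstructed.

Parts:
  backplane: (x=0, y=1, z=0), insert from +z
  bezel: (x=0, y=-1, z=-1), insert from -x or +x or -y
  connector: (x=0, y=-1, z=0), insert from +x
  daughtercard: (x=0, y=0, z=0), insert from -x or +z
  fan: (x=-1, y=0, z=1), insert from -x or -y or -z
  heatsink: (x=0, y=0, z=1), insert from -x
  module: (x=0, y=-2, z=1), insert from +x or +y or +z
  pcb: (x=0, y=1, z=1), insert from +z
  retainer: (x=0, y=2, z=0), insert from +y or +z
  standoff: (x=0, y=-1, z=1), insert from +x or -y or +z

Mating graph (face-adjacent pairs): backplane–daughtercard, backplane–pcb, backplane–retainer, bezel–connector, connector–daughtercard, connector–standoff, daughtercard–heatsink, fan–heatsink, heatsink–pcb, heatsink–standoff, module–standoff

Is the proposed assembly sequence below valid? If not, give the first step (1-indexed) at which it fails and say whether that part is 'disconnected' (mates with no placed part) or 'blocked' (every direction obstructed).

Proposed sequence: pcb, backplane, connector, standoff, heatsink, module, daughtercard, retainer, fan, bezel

1. pcb@(0, 1, 1) [+z clear] — {pcb}
2. backplane@(0, 1, 0) — +z all obstructed ⇒ blocked

Invalid at step 2 (blocked)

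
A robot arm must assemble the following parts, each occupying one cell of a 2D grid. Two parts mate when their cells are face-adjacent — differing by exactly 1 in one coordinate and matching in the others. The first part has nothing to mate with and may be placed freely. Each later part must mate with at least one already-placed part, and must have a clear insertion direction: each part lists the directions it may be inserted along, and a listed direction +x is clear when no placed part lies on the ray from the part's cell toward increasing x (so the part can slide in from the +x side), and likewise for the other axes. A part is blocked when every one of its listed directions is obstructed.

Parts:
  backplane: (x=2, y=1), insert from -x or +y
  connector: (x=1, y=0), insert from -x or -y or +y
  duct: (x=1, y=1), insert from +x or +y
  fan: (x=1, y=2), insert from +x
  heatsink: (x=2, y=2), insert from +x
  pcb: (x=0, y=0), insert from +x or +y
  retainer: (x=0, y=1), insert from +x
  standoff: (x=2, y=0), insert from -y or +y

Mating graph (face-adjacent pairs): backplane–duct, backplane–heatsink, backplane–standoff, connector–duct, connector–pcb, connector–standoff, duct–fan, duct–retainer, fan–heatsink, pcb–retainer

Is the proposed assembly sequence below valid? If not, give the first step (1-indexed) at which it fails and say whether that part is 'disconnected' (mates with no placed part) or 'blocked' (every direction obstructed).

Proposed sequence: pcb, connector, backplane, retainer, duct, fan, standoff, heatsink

1. pcb@(0, 0) [+x clear] — {pcb}
2. connector@(1, 0) [-y clear] — {connector, pcb}
3. backplane@(2, 1) — no placed neighbour ⇒ disconnected

Invalid at step 3 (disconnected)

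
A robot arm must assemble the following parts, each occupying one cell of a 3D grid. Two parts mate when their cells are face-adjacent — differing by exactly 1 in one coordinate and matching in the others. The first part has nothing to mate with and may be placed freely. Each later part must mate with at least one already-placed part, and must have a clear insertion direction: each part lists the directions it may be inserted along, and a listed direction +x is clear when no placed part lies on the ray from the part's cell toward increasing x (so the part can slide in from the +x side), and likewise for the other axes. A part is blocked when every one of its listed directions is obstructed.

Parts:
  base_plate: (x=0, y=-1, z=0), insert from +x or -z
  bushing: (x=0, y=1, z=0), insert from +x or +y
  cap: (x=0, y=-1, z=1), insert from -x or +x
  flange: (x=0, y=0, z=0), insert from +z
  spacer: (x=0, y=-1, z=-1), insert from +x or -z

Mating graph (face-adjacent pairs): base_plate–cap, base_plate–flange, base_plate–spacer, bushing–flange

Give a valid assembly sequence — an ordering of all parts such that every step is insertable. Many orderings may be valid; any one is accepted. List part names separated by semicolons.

cap; base_plate; flange; bushing; spacer

1. cap@(0, -1, 1) [-x clear] — {cap}
2. base_plate@(0, -1, 0) [+x clear] — {base_plate, cap}
3. flange@(0, 0, 0) [+z clear] — {base_plate, cap, flange}
4. bushing@(0, 1, 0) [+x clear] — {base_plate, bushing, cap, flange}
5. spacer@(0, -1, -1) [+x clear] — {base_plate, bushing, cap, flange, spacer}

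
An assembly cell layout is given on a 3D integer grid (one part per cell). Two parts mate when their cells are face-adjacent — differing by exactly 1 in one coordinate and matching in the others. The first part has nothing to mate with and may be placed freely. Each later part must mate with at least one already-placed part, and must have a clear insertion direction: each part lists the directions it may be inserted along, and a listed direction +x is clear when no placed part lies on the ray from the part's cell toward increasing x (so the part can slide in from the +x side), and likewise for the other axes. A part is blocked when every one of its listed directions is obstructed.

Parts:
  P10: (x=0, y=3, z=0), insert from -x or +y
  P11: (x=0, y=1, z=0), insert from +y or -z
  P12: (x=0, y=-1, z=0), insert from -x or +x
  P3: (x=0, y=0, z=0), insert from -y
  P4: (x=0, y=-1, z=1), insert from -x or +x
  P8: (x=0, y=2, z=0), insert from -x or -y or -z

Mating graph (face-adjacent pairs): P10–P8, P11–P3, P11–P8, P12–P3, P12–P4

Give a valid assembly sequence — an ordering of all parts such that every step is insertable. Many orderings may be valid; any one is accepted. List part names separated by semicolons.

P3; P12; P4; P11; P8; P10

1. P3@(0, 0, 0) [-y clear] — {P3}
2. P12@(0, -1, 0) [-x clear] — {P12, P3}
3. P4@(0, -1, 1) [-x clear] — {P12, P3, P4}
4. P11@(0, 1, 0) [+y clear] — {P11, P12, P3, P4}
5. P8@(0, 2, 0) [-x clear] — {P11, P12, P3, P4, P8}
6. P10@(0, 3, 0) [-x clear] — {P10, P11, P12, P3, P4, P8}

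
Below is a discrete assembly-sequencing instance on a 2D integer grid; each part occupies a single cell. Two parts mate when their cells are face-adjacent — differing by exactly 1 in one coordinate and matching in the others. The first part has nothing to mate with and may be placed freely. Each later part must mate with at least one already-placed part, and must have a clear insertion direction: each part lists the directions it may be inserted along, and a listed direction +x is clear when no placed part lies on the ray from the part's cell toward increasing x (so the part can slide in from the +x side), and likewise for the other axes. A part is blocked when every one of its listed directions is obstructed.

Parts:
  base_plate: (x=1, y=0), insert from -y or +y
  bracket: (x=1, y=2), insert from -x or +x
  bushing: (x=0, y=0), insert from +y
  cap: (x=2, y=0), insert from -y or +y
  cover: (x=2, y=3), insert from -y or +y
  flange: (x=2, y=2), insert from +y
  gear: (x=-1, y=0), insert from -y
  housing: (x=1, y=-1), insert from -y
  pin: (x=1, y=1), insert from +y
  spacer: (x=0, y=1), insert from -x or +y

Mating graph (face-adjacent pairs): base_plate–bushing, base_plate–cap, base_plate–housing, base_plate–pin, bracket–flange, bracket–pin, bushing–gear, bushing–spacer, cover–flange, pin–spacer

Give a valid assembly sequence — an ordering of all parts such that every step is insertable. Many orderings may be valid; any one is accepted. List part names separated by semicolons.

1. cap@(2, 0) [-y clear] — {cap}
2. base_plate@(1, 0) [-y clear] — {base_plate, cap}
3. bushing@(0, 0) [+y clear] — {base_plate, bushing, cap}
4. spacer@(0, 1) [-x clear] — {base_plate, bushing, cap, spacer}
5. gear@(-1, 0) [-y clear] — {base_plate, bushing, cap, gear, spacer}
6. housing@(1, -1) [-y clear] — {base_plate, bushing, cap, gear, housing, spacer}
7. pin@(1, 1) [+y clear] — {base_plate, bushing, cap, gear, housing, pin, spacer}
8. bracket@(1, 2) [-x clear] — {base_plate, bracket, bushing, cap, gear, housing, pin, spacer}
9. flange@(2, 2) [+y clear] — {base_plate, bracket, bushing, cap, flange, gear, housing, pin, spacer}
10. cover@(2, 3) [+y clear] — {base_plate, bracket, bushing, cap, cover, flange, gear, housing, pin, spacer}

cap; base_plate; bushing; spacer; gear; housing; pin; bracket; flange; cover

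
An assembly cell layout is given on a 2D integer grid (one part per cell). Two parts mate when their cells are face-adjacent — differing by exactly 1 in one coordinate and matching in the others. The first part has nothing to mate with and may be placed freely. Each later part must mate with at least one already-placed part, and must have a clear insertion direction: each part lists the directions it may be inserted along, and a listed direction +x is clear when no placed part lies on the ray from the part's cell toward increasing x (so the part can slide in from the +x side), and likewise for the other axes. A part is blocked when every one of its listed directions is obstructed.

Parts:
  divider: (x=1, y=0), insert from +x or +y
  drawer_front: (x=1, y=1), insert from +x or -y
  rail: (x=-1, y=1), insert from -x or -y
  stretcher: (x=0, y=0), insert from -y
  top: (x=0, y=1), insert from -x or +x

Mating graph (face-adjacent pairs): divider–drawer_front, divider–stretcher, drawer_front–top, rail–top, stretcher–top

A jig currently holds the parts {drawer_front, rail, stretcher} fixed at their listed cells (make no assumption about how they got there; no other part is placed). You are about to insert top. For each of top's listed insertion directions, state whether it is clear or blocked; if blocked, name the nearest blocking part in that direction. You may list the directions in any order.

-x: nearest on ray is rail@(-1, 1) ⇒ blocked
+x: nearest on ray is drawer_front@(1, 1) ⇒ blocked

+x: blocked by drawer_front; -x: blocked by rail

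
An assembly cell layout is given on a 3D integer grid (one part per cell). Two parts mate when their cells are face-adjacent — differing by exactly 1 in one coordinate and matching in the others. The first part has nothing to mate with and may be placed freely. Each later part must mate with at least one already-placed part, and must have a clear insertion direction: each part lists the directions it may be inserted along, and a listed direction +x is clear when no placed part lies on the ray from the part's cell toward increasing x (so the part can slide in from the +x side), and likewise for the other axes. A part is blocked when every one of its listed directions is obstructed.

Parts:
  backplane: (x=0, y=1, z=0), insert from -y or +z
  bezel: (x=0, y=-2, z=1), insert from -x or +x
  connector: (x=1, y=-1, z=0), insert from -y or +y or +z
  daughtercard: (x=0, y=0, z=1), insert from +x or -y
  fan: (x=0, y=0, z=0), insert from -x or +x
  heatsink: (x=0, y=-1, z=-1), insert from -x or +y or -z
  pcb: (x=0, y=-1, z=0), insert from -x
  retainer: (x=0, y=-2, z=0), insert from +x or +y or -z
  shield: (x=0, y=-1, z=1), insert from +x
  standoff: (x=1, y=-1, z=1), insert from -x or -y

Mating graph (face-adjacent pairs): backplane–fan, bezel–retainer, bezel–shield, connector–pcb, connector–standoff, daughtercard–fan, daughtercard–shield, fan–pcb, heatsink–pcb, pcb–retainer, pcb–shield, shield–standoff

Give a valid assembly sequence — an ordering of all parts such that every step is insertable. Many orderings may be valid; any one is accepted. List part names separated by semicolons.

1. retainer@(0, -2, 0) [+x clear] — {retainer}
2. pcb@(0, -1, 0) [-x clear] — {pcb, retainer}
3. connector@(1, -1, 0) [-y clear] — {connector, pcb, retainer}
4. heatsink@(0, -1, -1) [-x clear] — {connector, heatsink, pcb, retainer}
5. bezel@(0, -2, 1) [-x clear] — {bezel, connector, heatsink, pcb, retainer}
6. shield@(0, -1, 1) [+x clear] — {bezel, connector, heatsink, pcb, retainer, shield}
7. daughtercard@(0, 0, 1) [+x clear] — {bezel, connector, daughtercard, heatsink, pcb, retainer, shield}
8. standoff@(1, -1, 1) [-y clear] — {bezel, connector, daughtercard, heatsink, pcb, retainer, shield, standoff}
9. fan@(0, 0, 0) [-x clear] — {bezel, connector, daughtercard, fan, heatsink, pcb, retainer, shield, standoff}
10. backplane@(0, 1, 0) [+z clear] — {backplane, bezel, connector, daughtercard, fan, heatsink, pcb, retainer, shield, standoff}

retainer; pcb; connector; heatsink; bezel; shield; daughtercard; standoff; fan; backplane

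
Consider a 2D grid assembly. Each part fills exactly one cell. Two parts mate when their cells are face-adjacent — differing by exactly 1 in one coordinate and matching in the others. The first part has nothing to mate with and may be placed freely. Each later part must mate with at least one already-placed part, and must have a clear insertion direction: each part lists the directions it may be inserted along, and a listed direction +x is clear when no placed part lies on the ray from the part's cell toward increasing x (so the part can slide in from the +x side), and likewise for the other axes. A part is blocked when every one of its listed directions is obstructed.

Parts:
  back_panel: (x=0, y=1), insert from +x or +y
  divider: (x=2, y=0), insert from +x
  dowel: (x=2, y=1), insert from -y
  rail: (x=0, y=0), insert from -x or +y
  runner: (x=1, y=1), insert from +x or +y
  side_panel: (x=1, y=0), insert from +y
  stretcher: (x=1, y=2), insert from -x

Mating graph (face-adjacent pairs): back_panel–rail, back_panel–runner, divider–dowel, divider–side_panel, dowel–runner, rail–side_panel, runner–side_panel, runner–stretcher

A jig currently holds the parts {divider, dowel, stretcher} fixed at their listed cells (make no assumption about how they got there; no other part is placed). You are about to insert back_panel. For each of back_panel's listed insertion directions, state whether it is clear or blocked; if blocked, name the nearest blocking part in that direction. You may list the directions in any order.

+x: nearest on ray is dowel@(2, 1) ⇒ blocked
+y: ray from back_panel(0, 1) has no placed part ⇒ clear

+x: blocked by dowel; +y: clear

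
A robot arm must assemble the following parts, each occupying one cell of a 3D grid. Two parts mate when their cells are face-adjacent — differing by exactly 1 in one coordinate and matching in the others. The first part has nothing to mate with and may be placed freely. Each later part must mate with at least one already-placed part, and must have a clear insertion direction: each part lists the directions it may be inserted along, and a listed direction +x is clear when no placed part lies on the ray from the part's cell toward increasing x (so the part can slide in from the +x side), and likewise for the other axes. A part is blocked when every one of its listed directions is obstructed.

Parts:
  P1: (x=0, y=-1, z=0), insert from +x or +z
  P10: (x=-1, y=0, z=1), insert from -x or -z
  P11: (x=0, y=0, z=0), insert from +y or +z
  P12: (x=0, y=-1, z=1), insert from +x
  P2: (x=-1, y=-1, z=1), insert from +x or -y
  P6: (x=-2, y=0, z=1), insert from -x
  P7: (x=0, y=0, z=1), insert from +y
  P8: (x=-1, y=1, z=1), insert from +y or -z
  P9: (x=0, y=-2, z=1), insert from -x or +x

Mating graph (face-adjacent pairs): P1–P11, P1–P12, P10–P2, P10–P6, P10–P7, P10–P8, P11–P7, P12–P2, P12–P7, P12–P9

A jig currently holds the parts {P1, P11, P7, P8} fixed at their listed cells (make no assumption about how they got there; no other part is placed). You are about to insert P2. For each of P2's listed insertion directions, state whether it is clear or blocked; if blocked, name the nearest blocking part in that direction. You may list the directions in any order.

+x: ray from P2(-1, -1, 1) has no placed part ⇒ clear
-y: ray from P2(-1, -1, 1) has no placed part ⇒ clear

+x: clear; -y: clear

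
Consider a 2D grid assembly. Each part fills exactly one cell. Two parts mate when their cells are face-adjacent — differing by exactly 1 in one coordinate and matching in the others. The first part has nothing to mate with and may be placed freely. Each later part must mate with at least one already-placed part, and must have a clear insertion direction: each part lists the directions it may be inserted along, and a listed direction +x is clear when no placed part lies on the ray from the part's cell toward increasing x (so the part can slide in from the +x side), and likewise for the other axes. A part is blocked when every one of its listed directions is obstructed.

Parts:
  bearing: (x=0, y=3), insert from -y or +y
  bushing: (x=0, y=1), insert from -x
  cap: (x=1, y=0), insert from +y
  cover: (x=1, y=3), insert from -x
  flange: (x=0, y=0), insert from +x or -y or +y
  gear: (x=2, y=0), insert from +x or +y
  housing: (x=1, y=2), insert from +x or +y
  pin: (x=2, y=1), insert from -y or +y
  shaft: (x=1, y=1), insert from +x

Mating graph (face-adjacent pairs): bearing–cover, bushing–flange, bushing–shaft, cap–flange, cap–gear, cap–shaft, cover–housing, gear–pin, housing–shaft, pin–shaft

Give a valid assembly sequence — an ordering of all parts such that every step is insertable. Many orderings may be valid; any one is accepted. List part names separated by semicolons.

1. gear@(2, 0) [+x clear] — {gear}
2. cap@(1, 0) [+y clear] — {cap, gear}
3. shaft@(1, 1) [+x clear] — {cap, gear, shaft}
4. bushing@(0, 1) [-x clear] — {bushing, cap, gear, shaft}
5. flange@(0, 0) [-y clear] — {bushing, cap, flange, gear, shaft}
6. pin@(2, 1) [+y clear] — {bushing, cap, flange, gear, pin, shaft}
7. housing@(1, 2) [+x clear] — {bushing, cap, flange, gear, housing, pin, shaft}
8. cover@(1, 3) [-x clear] — {bushing, cap, cover, flange, gear, housing, pin, shaft}
9. bearing@(0, 3) [+y clear] — {bearing, bushing, cap, cover, flange, gear, housing, pin, shaft}

gear; cap; shaft; bushing; flange; pin; housing; cover; bearing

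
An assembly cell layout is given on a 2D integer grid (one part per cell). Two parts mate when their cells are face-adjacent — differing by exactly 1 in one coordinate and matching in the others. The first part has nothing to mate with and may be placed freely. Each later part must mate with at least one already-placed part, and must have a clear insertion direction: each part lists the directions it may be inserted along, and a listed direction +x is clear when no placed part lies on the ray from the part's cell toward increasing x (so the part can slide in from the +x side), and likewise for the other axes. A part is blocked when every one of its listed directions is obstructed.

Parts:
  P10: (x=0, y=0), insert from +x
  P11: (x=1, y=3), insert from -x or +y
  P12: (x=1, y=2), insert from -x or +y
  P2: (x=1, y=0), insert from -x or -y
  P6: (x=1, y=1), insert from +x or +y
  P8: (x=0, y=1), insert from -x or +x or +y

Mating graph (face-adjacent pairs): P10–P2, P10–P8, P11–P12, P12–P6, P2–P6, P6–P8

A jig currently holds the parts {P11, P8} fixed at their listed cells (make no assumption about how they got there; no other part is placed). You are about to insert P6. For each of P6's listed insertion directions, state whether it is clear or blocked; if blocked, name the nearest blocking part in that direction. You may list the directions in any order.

+x: clear; +y: blocked by P11

+x: ray from P6(1, 1) has no placed part ⇒ clear
+y: nearest on ray is P11@(1, 3) ⇒ blocked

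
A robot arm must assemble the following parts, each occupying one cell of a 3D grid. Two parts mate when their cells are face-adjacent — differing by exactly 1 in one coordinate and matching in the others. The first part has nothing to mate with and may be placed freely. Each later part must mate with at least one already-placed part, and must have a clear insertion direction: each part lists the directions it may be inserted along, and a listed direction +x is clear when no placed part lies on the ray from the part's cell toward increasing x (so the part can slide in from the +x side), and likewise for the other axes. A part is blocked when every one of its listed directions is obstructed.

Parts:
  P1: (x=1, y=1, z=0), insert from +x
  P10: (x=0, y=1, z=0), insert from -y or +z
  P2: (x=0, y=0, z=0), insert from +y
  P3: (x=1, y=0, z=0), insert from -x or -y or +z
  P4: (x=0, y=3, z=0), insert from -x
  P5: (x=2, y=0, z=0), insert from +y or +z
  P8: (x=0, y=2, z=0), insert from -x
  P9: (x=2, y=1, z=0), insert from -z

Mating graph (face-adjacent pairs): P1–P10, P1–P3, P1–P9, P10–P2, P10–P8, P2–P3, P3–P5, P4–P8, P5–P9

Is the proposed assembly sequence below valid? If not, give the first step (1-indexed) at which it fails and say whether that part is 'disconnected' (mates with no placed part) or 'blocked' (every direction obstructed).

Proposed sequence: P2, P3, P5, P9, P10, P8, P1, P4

Invalid at step 7 (blocked)

1. P2@(0, 0, 0) [+y clear] — {P2}
2. P3@(1, 0, 0) [-y clear] — {P2, P3}
3. P5@(2, 0, 0) [+y clear] — {P2, P3, P5}
4. P9@(2, 1, 0) [-z clear] — {P2, P3, P5, P9}
5. P10@(0, 1, 0) [+z clear] — {P10, P2, P3, P5, P9}
6. P8@(0, 2, 0) [-x clear] — {P10, P2, P3, P5, P8, P9}
7. P1@(1, 1, 0) — +x all obstructed ⇒ blocked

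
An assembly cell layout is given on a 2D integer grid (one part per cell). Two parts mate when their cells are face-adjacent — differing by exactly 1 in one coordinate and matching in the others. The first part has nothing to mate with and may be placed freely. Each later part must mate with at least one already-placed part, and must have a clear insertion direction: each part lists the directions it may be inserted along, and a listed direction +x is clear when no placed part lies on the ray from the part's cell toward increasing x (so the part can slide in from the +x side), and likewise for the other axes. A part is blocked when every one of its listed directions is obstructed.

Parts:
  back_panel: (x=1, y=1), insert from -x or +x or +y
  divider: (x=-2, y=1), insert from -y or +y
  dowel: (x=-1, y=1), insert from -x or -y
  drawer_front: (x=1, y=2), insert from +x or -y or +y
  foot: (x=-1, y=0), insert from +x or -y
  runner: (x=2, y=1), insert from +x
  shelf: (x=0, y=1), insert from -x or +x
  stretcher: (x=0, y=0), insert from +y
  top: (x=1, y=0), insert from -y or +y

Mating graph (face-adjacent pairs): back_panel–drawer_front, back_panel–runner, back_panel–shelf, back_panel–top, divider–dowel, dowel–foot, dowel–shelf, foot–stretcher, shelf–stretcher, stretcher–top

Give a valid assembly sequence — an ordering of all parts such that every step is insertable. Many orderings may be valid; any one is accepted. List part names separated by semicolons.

1. top@(1, 0) [-y clear] — {top}
2. stretcher@(0, 0) [+y clear] — {stretcher, top}
3. shelf@(0, 1) [-x clear] — {shelf, stretcher, top}
4. dowel@(-1, 1) [-x clear] — {dowel, shelf, stretcher, top}
5. divider@(-2, 1) [-y clear] — {divider, dowel, shelf, stretcher, top}
6. foot@(-1, 0) [-y clear] — {divider, dowel, foot, shelf, stretcher, top}
7. back_panel@(1, 1) [+x clear] — {back_panel, divider, dowel, foot, shelf, stretcher, top}
8. drawer_front@(1, 2) [+x clear] — {back_panel, divider, dowel, drawer_front, foot, shelf, stretcher, top}
9. runner@(2, 1) [+x clear] — {back_panel, divider, dowel, drawer_front, foot, runner, shelf, stretcher, top}

top; stretcher; shelf; dowel; divider; foot; back_panel; drawer_front; runner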